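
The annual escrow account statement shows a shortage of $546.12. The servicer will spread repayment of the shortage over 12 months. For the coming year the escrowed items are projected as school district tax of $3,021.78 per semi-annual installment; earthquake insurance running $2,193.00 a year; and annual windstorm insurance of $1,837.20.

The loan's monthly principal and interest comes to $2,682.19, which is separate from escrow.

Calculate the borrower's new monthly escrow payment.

$884.99

School district tax — $3,021.78 × 2 = $6,043.56 annually
Earthquake insurance — $2,193.00 annually
Windstorm insurance — $1,837.20 annually
Total per year = $6,043.56 + $2,193.00 + $1,837.20 = $10,073.76
Monthly escrow = $10,073.76 / 12 = $839.48
Shortage per month = $546.12 ÷ 12 = $45.51
New monthly escrow = $839.48 + $45.51 = $884.99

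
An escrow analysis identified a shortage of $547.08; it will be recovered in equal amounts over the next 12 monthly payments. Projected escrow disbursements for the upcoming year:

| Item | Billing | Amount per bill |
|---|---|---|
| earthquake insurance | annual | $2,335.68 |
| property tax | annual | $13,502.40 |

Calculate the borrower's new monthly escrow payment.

$1,365.43

Earthquake insurance: $2,335.68 annually
Property tax: $13,502.40 annually
Yearly total = $15,838.08
Monthly escrow = $15,838.08 / 12 = $1,319.84
Shortage per month = $547.08 ÷ 12 = $45.59
New monthly escrow = $1,319.84 + $45.59 = $1,365.43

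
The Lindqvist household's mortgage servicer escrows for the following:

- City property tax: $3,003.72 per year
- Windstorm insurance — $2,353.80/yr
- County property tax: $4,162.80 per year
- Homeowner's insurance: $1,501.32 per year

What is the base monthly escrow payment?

$918.47

City property tax — $3,003.72
Windstorm insurance — $2,353.80
County property tax — $4,162.80
Homeowner's insurance — $1,501.32
Total annual escrow = $11,021.64
Monthly = $11,021.64 ÷ 12 = $918.47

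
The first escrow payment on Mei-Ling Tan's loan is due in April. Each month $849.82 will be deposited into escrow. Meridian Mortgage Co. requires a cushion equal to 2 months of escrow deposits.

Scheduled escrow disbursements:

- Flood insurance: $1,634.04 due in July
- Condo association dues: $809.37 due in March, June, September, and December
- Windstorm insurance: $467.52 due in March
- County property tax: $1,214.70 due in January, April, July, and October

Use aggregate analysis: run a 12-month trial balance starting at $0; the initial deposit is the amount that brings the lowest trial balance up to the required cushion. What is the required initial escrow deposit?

$3,173.17

Cushion = 2 × $849.82 = $1,699.64
Trial balance (start $0, +$849.82 each month, − disbursements):
  Apr: +$849.82 − $1,214.70 → -$364.88
  May: +$849.82 → $484.94
  Jun: +$849.82 − $809.37 → $525.39
  Jul: +$849.82 − $2,848.74 → -$1,473.53
  Aug: +$849.82 → -$623.71
  Sep: +$849.82 − $809.37 → -$583.26
  Oct: +$849.82 − $1,214.70 → -$948.14
  Nov: +$849.82 → -$98.32
  Dec: +$849.82 − $809.37 → -$57.87
  Jan: +$849.82 − $1,214.70 → -$422.75
  Feb: +$849.82 → $427.07
  Mar: +$849.82 − $1,276.89 → $0.00
Lowest trial balance = -$1,473.53 (Jul)
Initial deposit = cushion − low point = $1,699.64 − (-$1,473.53) = $3,173.17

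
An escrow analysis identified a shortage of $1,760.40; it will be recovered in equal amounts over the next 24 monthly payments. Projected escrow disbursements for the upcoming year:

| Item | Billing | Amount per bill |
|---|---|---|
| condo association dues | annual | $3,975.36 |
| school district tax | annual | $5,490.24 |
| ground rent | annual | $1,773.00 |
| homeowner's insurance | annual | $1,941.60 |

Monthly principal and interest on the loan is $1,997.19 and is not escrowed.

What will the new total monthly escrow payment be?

Condo association dues: $3,975.36 annually
School district tax: $5,490.24 annually
Ground rent: $1,773.00 annually
Homeowner's insurance: $1,941.60 annually
Total per year = $3,975.36 + $5,490.24 + $1,773.00 + $1,941.60 = $13,180.20
Base monthly escrow = $13,180.20 / 12 = $1,098.35
Monthly shortage recovery: $1,760.40 / 24 = $73.35
Adjusted monthly = $1,098.35 + $73.35 = $1,171.70

$1,171.70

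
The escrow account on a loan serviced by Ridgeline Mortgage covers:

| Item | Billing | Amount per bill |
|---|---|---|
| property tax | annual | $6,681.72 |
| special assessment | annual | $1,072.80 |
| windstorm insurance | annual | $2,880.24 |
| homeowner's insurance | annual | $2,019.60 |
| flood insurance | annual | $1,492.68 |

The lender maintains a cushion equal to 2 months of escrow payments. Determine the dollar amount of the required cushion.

Property tax — $6,681.72 per year
Special assessment — $1,072.80 per year
Windstorm insurance — $2,880.24 per year
Homeowner's insurance — $2,019.60 per year
Flood insurance — $1,492.68 per year
Combined annual = $14,147.04
Monthly escrow = $14,147.04 ÷ 12 = $1,178.92
Reserve = 2 × $1,178.92 = $2,357.84

$2,357.84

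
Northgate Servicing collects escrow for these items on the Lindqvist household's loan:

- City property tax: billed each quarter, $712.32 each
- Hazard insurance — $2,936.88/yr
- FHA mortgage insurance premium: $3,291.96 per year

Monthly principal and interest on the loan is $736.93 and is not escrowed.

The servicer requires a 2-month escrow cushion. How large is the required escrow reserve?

City property tax — $712.32 × 4 = $2,849.28 per year
Hazard insurance — $2,936.88 per year
FHA mortgage insurance premium — $3,291.96 per year
Combined annual = $2,849.28 + $2,936.88 + $3,291.96 = $9,078.12
Per month = $9,078.12 ÷ 12 = $756.51
Cushion = 2 × $756.51 = $1,513.02

$1,513.02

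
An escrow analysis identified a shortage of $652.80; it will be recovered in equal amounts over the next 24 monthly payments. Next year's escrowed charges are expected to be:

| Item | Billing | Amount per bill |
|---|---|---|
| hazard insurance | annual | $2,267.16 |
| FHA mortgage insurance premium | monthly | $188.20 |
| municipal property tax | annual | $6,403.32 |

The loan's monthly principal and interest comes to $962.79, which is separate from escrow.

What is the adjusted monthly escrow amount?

$937.94

Hazard insurance — $2,267.16 annually
FHA mortgage insurance premium — $188.20 × 12 = $2,258.40 annually
Municipal property tax — $6,403.32 annually
Yearly total = $10,928.88
Base monthly escrow = $10,928.88 / 12 = $910.74
Shortage per month = $652.80 / 24 = $27.20
New monthly escrow = $910.74 + $27.20 = $937.94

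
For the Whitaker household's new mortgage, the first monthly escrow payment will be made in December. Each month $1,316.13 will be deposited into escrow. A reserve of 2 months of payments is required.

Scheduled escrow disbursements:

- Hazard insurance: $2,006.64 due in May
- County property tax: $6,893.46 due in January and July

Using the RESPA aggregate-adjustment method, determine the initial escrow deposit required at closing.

Cushion = 2 × $1,316.13 = $2,632.26
Trial balance (start $0, +$1,316.13 each month, − disbursements):
  Dec: +$1,316.13 → $1,316.13
  Jan: +$1,316.13 − $6,893.46 → -$4,261.20
  Feb: +$1,316.13 → -$2,945.07
  Mar: +$1,316.13 → -$1,628.94
  Apr: +$1,316.13 → -$312.81
  May: +$1,316.13 − $2,006.64 → -$1,003.32
  Jun: +$1,316.13 → $312.81
  Jul: +$1,316.13 − $6,893.46 → -$5,264.52
  Aug: +$1,316.13 → -$3,948.39
  Sep: +$1,316.13 → -$2,632.26
  Oct: +$1,316.13 → -$1,316.13
  Nov: +$1,316.13 → $0.00
Lowest trial balance = -$5,264.52 (Jul)
Initial deposit = cushion − low point = $2,632.26 − (-$5,264.52) = $7,896.78

$7,896.78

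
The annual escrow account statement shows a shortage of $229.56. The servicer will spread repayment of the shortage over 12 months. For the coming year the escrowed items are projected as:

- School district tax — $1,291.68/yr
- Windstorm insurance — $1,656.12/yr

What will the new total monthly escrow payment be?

School district tax = $1,291.68 annually
Windstorm insurance = $1,656.12 annually
Yearly total = $2,947.80
Monthly escrow = $2,947.80 / 12 = $245.65
Shortage spread = $229.56 / 12 = $19.13/mo
Adjusted monthly = $245.65 + $19.13 = $264.78

$264.78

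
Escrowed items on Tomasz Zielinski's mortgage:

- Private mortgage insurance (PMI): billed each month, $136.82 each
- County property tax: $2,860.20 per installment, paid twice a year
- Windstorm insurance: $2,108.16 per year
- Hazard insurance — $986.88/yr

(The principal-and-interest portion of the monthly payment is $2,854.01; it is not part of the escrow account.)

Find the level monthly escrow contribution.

$871.44

Private mortgage insurance (PMI) — $136.82 × 12 = $1,641.84 annually
County property tax — $2,860.20 × 2 = $5,720.40 annually
Windstorm insurance — $2,108.16 annually
Hazard insurance — $986.88 annually
Annual escrow total = $1,641.84 + $5,720.40 + $2,108.16 + $986.88 = $10,457.28
Monthly = $10,457.28 ÷ 12 = $871.44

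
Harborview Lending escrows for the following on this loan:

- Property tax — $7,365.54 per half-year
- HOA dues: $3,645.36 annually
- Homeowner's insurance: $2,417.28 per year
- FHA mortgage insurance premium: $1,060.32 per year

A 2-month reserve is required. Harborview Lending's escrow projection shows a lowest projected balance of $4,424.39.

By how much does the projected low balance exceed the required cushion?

Property tax — $7,365.54 × 2 = $14,731.08 per year
HOA dues — $3,645.36 per year
Homeowner's insurance — $2,417.28 per year
FHA mortgage insurance premium — $1,060.32 per year
Total per year = $21,854.04
Base monthly escrow = $21,854.04 ÷ 12 = $1,821.17
Cushion = 2 × $1,821.17 = $3,642.34
Excess over cushion: $4,424.39 − $3,642.34 = $782.05

$782.05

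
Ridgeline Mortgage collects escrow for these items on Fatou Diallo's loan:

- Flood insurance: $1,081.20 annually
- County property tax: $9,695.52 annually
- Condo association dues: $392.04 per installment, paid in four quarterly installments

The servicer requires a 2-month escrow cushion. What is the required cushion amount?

$2,057.48

Flood insurance — $1,081.20 annually
County property tax — $9,695.52 annually
Condo association dues — $392.04 × 4 = $1,568.16 annually
Total annual escrow = $1,081.20 + $9,695.52 + $1,568.16 = $12,344.88
Base monthly escrow = $12,344.88 / 12 = $1,028.74
Reserve = 2 × $1,028.74 = $2,057.48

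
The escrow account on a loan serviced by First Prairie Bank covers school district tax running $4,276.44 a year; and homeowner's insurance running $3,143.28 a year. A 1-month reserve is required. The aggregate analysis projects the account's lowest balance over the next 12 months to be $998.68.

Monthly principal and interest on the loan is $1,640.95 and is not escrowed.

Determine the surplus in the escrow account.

$380.37

School district tax — $4,276.44
Homeowner's insurance — $3,143.28
Combined annual = $4,276.44 + $3,143.28 = $7,419.72
Monthly escrow = $7,419.72 ÷ 12 = $618.31
Required reserve = 1 × $618.31 = $618.31
Excess over cushion: $998.68 − $618.31 = $380.37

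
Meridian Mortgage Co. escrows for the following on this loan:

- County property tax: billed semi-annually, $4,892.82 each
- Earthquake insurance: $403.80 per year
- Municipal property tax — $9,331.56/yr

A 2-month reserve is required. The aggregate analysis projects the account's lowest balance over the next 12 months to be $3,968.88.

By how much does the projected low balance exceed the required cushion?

$715.38

County property tax = $4,892.82 × 2 = $9,785.64/yr
Earthquake insurance = $403.80/yr
Municipal property tax = $9,331.56/yr
Combined annual = $9,785.64 + $403.80 + $9,331.56 = $19,521.00
Monthly = $19,521.00 ÷ 12 = $1,626.75
Required reserve = 2 × $1,626.75 = $3,253.50
Surplus = $3,968.88 − $3,253.50 = $715.38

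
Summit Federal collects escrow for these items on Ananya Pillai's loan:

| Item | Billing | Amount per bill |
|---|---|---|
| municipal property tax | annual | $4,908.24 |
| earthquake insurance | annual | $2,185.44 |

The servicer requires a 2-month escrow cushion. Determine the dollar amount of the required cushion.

Municipal property tax: $4,908.24 annually
Earthquake insurance: $2,185.44 annually
Yearly total = $4,908.24 + $2,185.44 = $7,093.68
Monthly = $7,093.68 ÷ 12 = $591.14
Reserve = 2 × $591.14 = $1,182.28

$1,182.28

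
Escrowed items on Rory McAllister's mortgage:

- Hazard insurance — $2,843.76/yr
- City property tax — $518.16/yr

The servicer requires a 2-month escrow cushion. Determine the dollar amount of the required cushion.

$560.32

Hazard insurance — $2,843.76/yr
City property tax — $518.16/yr
Total per year = $2,843.76 + $518.16 = $3,361.92
Base monthly escrow = $3,361.92 ÷ 12 = $280.16
Required cushion = 2 × $280.16 = $560.32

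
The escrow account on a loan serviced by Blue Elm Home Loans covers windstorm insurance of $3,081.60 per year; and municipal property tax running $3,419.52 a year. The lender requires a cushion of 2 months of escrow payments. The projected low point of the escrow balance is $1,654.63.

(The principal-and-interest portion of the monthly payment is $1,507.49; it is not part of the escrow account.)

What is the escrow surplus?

Windstorm insurance — $3,081.60 annually
Municipal property tax — $3,419.52 annually
Combined annual = $6,501.12
Monthly = $6,501.12 / 12 = $541.76
Cushion = 2 × $541.76 = $1,083.52
Excess over cushion: $1,654.63 − $1,083.52 = $571.11

$571.11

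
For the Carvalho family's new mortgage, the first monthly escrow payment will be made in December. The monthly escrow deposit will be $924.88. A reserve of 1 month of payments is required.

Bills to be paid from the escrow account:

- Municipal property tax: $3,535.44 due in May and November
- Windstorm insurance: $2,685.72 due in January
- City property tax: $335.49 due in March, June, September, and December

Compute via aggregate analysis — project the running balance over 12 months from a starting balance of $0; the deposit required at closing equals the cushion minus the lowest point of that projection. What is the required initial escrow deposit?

$2,267.74

Cushion = 1 × $924.88 = $924.88
Trial balance (start $0, +$924.88 each month, − disbursements):
  Dec: +$924.88 − $335.49 → $589.39
  Jan: +$924.88 − $2,685.72 → -$1,171.45
  Feb: +$924.88 → -$246.57
  Mar: +$924.88 − $335.49 → $342.82
  Apr: +$924.88 → $1,267.70
  May: +$924.88 − $3,535.44 → -$1,342.86
  Jun: +$924.88 − $335.49 → -$753.47
  Jul: +$924.88 → $171.41
  Aug: +$924.88 → $1,096.29
  Sep: +$924.88 − $335.49 → $1,685.68
  Oct: +$924.88 → $2,610.56
  Nov: +$924.88 − $3,535.44 → $0.00
Lowest trial balance = -$1,342.86 (May)
Initial deposit = cushion − low point = $924.88 − (-$1,342.86) = $2,267.74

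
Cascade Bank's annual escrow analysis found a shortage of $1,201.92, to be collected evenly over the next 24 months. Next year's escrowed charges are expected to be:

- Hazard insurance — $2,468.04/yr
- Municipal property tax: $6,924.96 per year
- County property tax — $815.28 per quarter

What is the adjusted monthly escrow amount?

Hazard insurance = $2,468.04/yr
Municipal property tax = $6,924.96/yr
County property tax = $815.28 × 4 = $3,261.12/yr
Total annual escrow = $2,468.04 + $6,924.96 + $3,261.12 = $12,654.12
Base monthly escrow = $12,654.12 ÷ 12 = $1,054.51
Monthly shortage recovery: $1,201.92 / 24 = $50.08
Adjusted monthly = $1,054.51 + $50.08 = $1,104.59

$1,104.59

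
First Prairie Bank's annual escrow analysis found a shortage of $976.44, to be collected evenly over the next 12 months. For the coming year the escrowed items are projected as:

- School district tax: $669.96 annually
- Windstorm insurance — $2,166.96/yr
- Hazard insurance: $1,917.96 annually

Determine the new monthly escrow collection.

School district tax: $669.96 per year
Windstorm insurance: $2,166.96 per year
Hazard insurance: $1,917.96 per year
Total per year = $669.96 + $2,166.96 + $1,917.96 = $4,754.88
Monthly escrow = $4,754.88 ÷ 12 = $396.24
Shortage spread = $976.44 ÷ 12 = $81.37/mo
Adjusted monthly = $396.24 + $81.37 = $477.61

$477.61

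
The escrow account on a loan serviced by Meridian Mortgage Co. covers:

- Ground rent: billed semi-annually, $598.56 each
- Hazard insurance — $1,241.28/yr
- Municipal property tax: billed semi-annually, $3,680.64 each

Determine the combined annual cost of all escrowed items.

Ground rent: $598.56 × 2 = $1,197.12 annually
Hazard insurance: $1,241.28 annually
Municipal property tax: $3,680.64 × 2 = $7,361.28 annually
Annual escrow total = $1,197.12 + $1,241.28 + $7,361.28 = $9,799.68

$9,799.68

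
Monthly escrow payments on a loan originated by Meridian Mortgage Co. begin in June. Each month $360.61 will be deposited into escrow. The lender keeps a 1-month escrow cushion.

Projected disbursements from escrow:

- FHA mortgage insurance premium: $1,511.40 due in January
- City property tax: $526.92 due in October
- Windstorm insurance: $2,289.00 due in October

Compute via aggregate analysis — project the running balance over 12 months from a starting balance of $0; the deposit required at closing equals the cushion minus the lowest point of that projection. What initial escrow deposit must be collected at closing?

Cushion = 1 × $360.61 = $360.61
Trial balance (start $0, +$360.61 each month, − disbursements):
  Jun: +$360.61 → $360.61
  Jul: +$360.61 → $721.22
  Aug: +$360.61 → $1,081.83
  Sep: +$360.61 → $1,442.44
  Oct: +$360.61 − $2,815.92 → -$1,012.87
  Nov: +$360.61 → -$652.26
  Dec: +$360.61 → -$291.65
  Jan: +$360.61 − $1,511.40 → -$1,442.44
  Feb: +$360.61 → -$1,081.83
  Mar: +$360.61 → -$721.22
  Apr: +$360.61 → -$360.61
  May: +$360.61 → $0.00
Lowest trial balance = -$1,442.44 (Jan)
Initial deposit = cushion − low point = $360.61 − (-$1,442.44) = $1,803.05

$1,803.05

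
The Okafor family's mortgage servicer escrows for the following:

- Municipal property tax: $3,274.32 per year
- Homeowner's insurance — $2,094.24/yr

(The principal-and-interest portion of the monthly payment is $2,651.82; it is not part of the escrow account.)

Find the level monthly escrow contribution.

$447.38

Municipal property tax — $3,274.32 per year
Homeowner's insurance — $2,094.24 per year
Annual escrow total = $3,274.32 + $2,094.24 = $5,368.56
Monthly = $5,368.56 ÷ 12 = $447.38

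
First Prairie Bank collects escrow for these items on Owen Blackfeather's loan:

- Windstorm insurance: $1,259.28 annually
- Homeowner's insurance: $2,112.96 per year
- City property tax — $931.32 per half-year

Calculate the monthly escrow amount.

Windstorm insurance = $1,259.28 annually
Homeowner's insurance = $2,112.96 annually
City property tax = $931.32 × 2 = $1,862.64 annually
Total per year = $1,259.28 + $2,112.96 + $1,862.64 = $5,234.88
Base monthly escrow = $5,234.88 / 12 = $436.24

$436.24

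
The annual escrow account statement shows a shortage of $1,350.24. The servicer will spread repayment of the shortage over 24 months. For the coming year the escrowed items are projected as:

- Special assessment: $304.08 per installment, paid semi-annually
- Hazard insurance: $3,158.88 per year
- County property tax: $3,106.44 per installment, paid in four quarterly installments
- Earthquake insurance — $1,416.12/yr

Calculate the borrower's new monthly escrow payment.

Special assessment: $304.08 × 2 = $608.16 annually
Hazard insurance: $3,158.88 annually
County property tax: $3,106.44 × 4 = $12,425.76 annually
Earthquake insurance: $1,416.12 annually
Combined annual = $17,608.92
Monthly escrow = $17,608.92 ÷ 12 = $1,467.41
Shortage per month = $1,350.24 / 24 = $56.26
New monthly escrow = $1,467.41 + $56.26 = $1,523.67

$1,523.67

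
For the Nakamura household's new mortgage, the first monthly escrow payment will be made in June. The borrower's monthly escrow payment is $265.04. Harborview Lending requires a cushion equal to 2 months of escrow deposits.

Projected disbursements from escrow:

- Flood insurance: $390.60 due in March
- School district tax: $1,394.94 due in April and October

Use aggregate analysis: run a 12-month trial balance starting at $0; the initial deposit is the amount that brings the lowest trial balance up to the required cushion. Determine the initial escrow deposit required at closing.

$795.12

Cushion = 2 × $265.04 = $530.08
Trial balance (start $0, +$265.04 each month, − disbursements):
  Jun: +$265.04 → $265.04
  Jul: +$265.04 → $530.08
  Aug: +$265.04 → $795.12
  Sep: +$265.04 → $1,060.16
  Oct: +$265.04 − $1,394.94 → -$69.74
  Nov: +$265.04 → $195.30
  Dec: +$265.04 → $460.34
  Jan: +$265.04 → $725.38
  Feb: +$265.04 → $990.42
  Mar: +$265.04 − $390.60 → $864.86
  Apr: +$265.04 − $1,394.94 → -$265.04
  May: +$265.04 → $0.00
Lowest trial balance = -$265.04 (Apr)
Initial deposit = cushion − low point = $530.08 − (-$265.04) = $795.12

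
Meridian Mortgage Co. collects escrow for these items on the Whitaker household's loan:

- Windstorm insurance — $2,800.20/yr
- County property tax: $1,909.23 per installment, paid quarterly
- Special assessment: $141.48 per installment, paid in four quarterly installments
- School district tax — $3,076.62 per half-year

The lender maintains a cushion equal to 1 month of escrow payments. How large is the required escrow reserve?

$1,429.69

Windstorm insurance = $2,800.20 annually
County property tax = $1,909.23 × 4 = $7,636.92 annually
Special assessment = $141.48 × 4 = $565.92 annually
School district tax = $3,076.62 × 2 = $6,153.24 annually
Total annual escrow = $2,800.20 + $7,636.92 + $565.92 + $6,153.24 = $17,156.28
Base monthly escrow = $17,156.28 ÷ 12 = $1,429.69
Reserve = 1 × $1,429.69 = $1,429.69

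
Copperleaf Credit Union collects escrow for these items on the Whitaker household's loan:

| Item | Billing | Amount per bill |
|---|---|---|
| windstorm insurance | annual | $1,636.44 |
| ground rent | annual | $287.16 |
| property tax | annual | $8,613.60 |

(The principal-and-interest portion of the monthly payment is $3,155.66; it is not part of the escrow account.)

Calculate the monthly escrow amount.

Windstorm insurance: $1,636.44 per year
Ground rent: $287.16 per year
Property tax: $8,613.60 per year
Total per year = $10,537.20
Monthly = $10,537.20 ÷ 12 = $878.10

$878.10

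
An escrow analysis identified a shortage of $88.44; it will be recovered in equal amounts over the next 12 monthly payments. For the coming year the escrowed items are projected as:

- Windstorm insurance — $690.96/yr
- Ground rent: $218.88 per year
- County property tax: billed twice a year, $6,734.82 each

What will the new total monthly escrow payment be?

Windstorm insurance: $690.96
Ground rent: $218.88
County property tax: $6,734.82 × 2 = $13,469.64
Total per year = $14,379.48
Monthly = $14,379.48 / 12 = $1,198.29
Shortage per month = $88.44 / 12 = $7.37
Adjusted monthly = $1,198.29 + $7.37 = $1,205.66

$1,205.66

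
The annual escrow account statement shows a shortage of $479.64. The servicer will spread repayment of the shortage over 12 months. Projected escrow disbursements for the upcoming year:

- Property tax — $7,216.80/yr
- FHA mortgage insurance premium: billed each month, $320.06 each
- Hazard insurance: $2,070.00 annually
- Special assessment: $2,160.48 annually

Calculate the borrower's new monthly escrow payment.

$1,313.97

Property tax — $7,216.80 per year
FHA mortgage insurance premium — $320.06 × 12 = $3,840.72 per year
Hazard insurance — $2,070.00 per year
Special assessment — $2,160.48 per year
Annual escrow total = $7,216.80 + $3,840.72 + $2,070.00 + $2,160.48 = $15,288.00
Monthly = $15,288.00 / 12 = $1,274.00
Shortage per month = $479.64 / 12 = $39.97
Adjusted monthly = $1,274.00 + $39.97 = $1,313.97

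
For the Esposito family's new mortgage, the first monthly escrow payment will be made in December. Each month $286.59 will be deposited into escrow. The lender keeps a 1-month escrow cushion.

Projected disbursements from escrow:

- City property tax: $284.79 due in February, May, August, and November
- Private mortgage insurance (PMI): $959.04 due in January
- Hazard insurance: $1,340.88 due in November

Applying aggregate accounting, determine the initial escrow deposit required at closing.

Cushion = 1 × $286.59 = $286.59
Trial balance (start $0, +$286.59 each month, − disbursements):
  Dec: +$286.59 → $286.59
  Jan: +$286.59 − $959.04 → -$385.86
  Feb: +$286.59 − $284.79 → -$384.06
  Mar: +$286.59 → -$97.47
  Apr: +$286.59 → $189.12
  May: +$286.59 − $284.79 → $190.92
  Jun: +$286.59 → $477.51
  Jul: +$286.59 → $764.10
  Aug: +$286.59 − $284.79 → $765.90
  Sep: +$286.59 → $1,052.49
  Oct: +$286.59 → $1,339.08
  Nov: +$286.59 − $1,625.67 → $0.00
Lowest trial balance = -$385.86 (Jan)
Initial deposit = cushion − low point = $286.59 − (-$385.86) = $672.45

$672.45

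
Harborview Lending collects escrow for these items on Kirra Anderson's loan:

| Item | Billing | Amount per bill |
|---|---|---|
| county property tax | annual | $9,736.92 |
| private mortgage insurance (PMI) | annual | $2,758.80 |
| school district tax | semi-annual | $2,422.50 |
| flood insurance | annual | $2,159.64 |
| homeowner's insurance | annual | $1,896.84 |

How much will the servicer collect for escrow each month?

$1,783.10

County property tax: $9,736.92/yr
Private mortgage insurance (PMI): $2,758.80/yr
School district tax: $2,422.50 × 2 = $4,845.00/yr
Flood insurance: $2,159.64/yr
Homeowner's insurance: $1,896.84/yr
Annual escrow total = $9,736.92 + $2,758.80 + $4,845.00 + $2,159.64 + $1,896.84 = $21,397.20
Monthly = $21,397.20 ÷ 12 = $1,783.10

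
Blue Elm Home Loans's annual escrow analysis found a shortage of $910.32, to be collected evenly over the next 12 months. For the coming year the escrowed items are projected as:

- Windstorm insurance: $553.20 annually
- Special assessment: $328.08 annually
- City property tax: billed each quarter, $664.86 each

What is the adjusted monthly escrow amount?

$370.92

Windstorm insurance — $553.20
Special assessment — $328.08
City property tax — $664.86 × 4 = $2,659.44
Combined annual = $3,540.72
Monthly = $3,540.72 / 12 = $295.06
Monthly shortage recovery: $910.32 / 12 = $75.86
Adjusted monthly = $295.06 + $75.86 = $370.92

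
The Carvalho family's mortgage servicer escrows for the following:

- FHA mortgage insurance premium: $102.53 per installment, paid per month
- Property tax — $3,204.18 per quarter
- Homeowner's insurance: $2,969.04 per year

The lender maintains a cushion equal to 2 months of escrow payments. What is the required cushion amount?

$2,836.02

FHA mortgage insurance premium = $102.53 × 12 = $1,230.36/yr
Property tax = $3,204.18 × 4 = $12,816.72/yr
Homeowner's insurance = $2,969.04/yr
Combined annual = $17,016.12
Monthly escrow = $17,016.12 ÷ 12 = $1,418.01
Cushion = 2 × $1,418.01 = $2,836.02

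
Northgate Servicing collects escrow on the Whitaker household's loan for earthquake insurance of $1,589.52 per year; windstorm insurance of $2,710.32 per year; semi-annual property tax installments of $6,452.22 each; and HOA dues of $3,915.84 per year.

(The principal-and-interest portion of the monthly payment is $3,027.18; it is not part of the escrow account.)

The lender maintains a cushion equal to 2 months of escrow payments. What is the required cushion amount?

Earthquake insurance: $1,589.52
Windstorm insurance: $2,710.32
Property tax: $6,452.22 × 2 = $12,904.44
HOA dues: $3,915.84
Annual escrow total = $21,120.12
Monthly escrow = $21,120.12 ÷ 12 = $1,760.01
Reserve = 2 × $1,760.01 = $3,520.02

$3,520.02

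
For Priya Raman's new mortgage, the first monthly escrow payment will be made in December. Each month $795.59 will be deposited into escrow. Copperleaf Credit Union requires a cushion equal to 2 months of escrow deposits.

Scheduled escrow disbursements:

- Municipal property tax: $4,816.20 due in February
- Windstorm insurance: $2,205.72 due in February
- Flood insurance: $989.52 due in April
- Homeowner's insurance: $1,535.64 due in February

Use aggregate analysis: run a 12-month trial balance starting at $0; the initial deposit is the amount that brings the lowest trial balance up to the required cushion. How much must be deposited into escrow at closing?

$7,761.97

Cushion = 2 × $795.59 = $1,591.18
Trial balance (start $0, +$795.59 each month, − disbursements):
  Dec: +$795.59 → $795.59
  Jan: +$795.59 → $1,591.18
  Feb: +$795.59 − $8,557.56 → -$6,170.79
  Mar: +$795.59 → -$5,375.20
  Apr: +$795.59 − $989.52 → -$5,569.13
  May: +$795.59 → -$4,773.54
  Jun: +$795.59 → -$3,977.95
  Jul: +$795.59 → -$3,182.36
  Aug: +$795.59 → -$2,386.77
  Sep: +$795.59 → -$1,591.18
  Oct: +$795.59 → -$795.59
  Nov: +$795.59 → $0.00
Lowest trial balance = -$6,170.79 (Feb)
Initial deposit = cushion − low point = $1,591.18 − (-$6,170.79) = $7,761.97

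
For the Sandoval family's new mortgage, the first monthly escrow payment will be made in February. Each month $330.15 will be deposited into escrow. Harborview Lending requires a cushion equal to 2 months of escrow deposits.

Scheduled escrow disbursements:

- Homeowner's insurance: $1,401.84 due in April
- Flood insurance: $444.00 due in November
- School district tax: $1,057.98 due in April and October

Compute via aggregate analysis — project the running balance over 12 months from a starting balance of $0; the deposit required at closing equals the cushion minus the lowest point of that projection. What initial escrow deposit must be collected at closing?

$2,129.67

Cushion = 2 × $330.15 = $660.30
Trial balance (start $0, +$330.15 each month, − disbursements):
  Feb: +$330.15 → $330.15
  Mar: +$330.15 → $660.30
  Apr: +$330.15 − $2,459.82 → -$1,469.37
  May: +$330.15 → -$1,139.22
  Jun: +$330.15 → -$809.07
  Jul: +$330.15 → -$478.92
  Aug: +$330.15 → -$148.77
  Sep: +$330.15 → $181.38
  Oct: +$330.15 − $1,057.98 → -$546.45
  Nov: +$330.15 − $444.00 → -$660.30
  Dec: +$330.15 → -$330.15
  Jan: +$330.15 → $0.00
Lowest trial balance = -$1,469.37 (Apr)
Initial deposit = cushion − low point = $660.30 − (-$1,469.37) = $2,129.67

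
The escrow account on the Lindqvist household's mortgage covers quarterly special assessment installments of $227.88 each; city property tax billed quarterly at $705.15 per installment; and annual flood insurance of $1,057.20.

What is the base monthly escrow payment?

$399.11

Special assessment: $227.88 × 4 = $911.52
City property tax: $705.15 × 4 = $2,820.60
Flood insurance: $1,057.20
Annual escrow total = $911.52 + $2,820.60 + $1,057.20 = $4,789.32
Per month = $4,789.32 / 12 = $399.11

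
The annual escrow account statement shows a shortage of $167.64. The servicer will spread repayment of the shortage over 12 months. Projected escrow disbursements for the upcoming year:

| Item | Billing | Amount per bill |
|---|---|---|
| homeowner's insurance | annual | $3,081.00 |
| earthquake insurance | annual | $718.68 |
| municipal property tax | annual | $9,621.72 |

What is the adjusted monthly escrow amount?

$1,132.42

Homeowner's insurance — $3,081.00/yr
Earthquake insurance — $718.68/yr
Municipal property tax — $9,621.72/yr
Annual escrow total = $3,081.00 + $718.68 + $9,621.72 = $13,421.40
Monthly = $13,421.40 / 12 = $1,118.45
Monthly shortage recovery: $167.64 ÷ 12 = $13.97
New monthly escrow = $1,118.45 + $13.97 = $1,132.42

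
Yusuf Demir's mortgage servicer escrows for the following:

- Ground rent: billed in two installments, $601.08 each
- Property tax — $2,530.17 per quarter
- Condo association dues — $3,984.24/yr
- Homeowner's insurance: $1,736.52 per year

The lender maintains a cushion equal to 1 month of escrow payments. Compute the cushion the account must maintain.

Ground rent: $601.08 × 2 = $1,202.16
Property tax: $2,530.17 × 4 = $10,120.68
Condo association dues: $3,984.24
Homeowner's insurance: $1,736.52
Total per year = $17,043.60
Monthly escrow = $17,043.60 ÷ 12 = $1,420.30
Cushion = 1 × $1,420.30 = $1,420.30

$1,420.30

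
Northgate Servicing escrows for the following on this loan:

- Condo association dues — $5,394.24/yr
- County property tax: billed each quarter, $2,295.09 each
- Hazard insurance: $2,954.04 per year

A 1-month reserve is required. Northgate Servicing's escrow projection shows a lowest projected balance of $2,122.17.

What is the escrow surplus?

$661.45

Condo association dues — $5,394.24 per year
County property tax — $2,295.09 × 4 = $9,180.36 per year
Hazard insurance — $2,954.04 per year
Combined annual = $5,394.24 + $9,180.36 + $2,954.04 = $17,528.64
Base monthly escrow = $17,528.64 ÷ 12 = $1,460.72
Required reserve = 1 × $1,460.72 = $1,460.72
Excess over cushion: $2,122.17 − $1,460.72 = $661.45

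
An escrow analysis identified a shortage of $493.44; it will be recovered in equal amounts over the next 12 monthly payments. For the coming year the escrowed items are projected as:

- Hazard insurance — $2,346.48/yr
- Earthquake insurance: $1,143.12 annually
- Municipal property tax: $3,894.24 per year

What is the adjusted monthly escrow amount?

$656.44

Hazard insurance = $2,346.48 annually
Earthquake insurance = $1,143.12 annually
Municipal property tax = $3,894.24 annually
Annual escrow total = $2,346.48 + $1,143.12 + $3,894.24 = $7,383.84
Monthly escrow = $7,383.84 ÷ 12 = $615.32
Shortage spread = $493.44 ÷ 12 = $41.12/mo
New monthly escrow = $615.32 + $41.12 = $656.44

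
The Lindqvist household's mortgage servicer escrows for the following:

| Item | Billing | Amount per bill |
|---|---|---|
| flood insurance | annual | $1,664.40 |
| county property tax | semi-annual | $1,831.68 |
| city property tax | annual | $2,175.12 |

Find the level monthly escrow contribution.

$625.24

Flood insurance: $1,664.40/yr
County property tax: $1,831.68 × 2 = $3,663.36/yr
City property tax: $2,175.12/yr
Annual escrow total = $7,502.88
Per month = $7,502.88 / 12 = $625.24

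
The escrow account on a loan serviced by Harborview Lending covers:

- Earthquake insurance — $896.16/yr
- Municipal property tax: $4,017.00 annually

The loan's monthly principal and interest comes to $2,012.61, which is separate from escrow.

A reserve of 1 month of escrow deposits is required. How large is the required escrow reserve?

Earthquake insurance = $896.16 annually
Municipal property tax = $4,017.00 annually
Yearly total = $896.16 + $4,017.00 = $4,913.16
Base monthly escrow = $4,913.16 ÷ 12 = $409.43
Cushion = 1 × $409.43 = $409.43

$409.43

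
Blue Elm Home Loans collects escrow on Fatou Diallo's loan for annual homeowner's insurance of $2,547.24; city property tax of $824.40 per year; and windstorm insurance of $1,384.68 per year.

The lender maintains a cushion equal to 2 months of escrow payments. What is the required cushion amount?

Homeowner's insurance = $2,547.24 annually
City property tax = $824.40 annually
Windstorm insurance = $1,384.68 annually
Yearly total = $4,756.32
Base monthly escrow = $4,756.32 ÷ 12 = $396.36
Cushion = 2 × $396.36 = $792.72

$792.72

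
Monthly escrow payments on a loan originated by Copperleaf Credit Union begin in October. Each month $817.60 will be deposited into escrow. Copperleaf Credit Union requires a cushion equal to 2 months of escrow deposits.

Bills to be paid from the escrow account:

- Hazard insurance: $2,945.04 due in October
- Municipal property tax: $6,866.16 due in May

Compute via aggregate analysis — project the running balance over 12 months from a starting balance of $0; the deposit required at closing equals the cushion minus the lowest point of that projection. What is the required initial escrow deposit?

Cushion = 2 × $817.60 = $1,635.20
Trial balance (start $0, +$817.60 each month, − disbursements):
  Oct: +$817.60 − $2,945.04 → -$2,127.44
  Nov: +$817.60 → -$1,309.84
  Dec: +$817.60 → -$492.24
  Jan: +$817.60 → $325.36
  Feb: +$817.60 → $1,142.96
  Mar: +$817.60 → $1,960.56
  Apr: +$817.60 → $2,778.16
  May: +$817.60 − $6,866.16 → -$3,270.40
  Jun: +$817.60 → -$2,452.80
  Jul: +$817.60 → -$1,635.20
  Aug: +$817.60 → -$817.60
  Sep: +$817.60 → $0.00
Lowest trial balance = -$3,270.40 (May)
Initial deposit = cushion − low point = $1,635.20 − (-$3,270.40) = $4,905.60

$4,905.60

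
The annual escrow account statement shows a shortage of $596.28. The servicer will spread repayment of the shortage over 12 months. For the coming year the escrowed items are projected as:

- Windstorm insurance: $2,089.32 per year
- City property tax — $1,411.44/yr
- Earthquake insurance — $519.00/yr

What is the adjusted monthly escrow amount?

$384.67

Windstorm insurance: $2,089.32 per year
City property tax: $1,411.44 per year
Earthquake insurance: $519.00 per year
Yearly total = $2,089.32 + $1,411.44 + $519.00 = $4,019.76
Base monthly escrow = $4,019.76 ÷ 12 = $334.98
Shortage spread = $596.28 / 12 = $49.69/mo
New monthly escrow = $334.98 + $49.69 = $384.67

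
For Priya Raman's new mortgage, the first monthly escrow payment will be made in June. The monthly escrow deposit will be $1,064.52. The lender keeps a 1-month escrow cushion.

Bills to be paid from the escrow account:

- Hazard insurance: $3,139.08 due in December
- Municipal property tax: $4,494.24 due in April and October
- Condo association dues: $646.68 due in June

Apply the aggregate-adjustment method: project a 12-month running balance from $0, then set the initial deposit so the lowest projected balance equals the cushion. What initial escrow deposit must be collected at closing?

Cushion = 1 × $1,064.52 = $1,064.52
Trial balance (start $0, +$1,064.52 each month, − disbursements):
  Jun: +$1,064.52 − $646.68 → $417.84
  Jul: +$1,064.52 → $1,482.36
  Aug: +$1,064.52 → $2,546.88
  Sep: +$1,064.52 → $3,611.40
  Oct: +$1,064.52 − $4,494.24 → $181.68
  Nov: +$1,064.52 → $1,246.20
  Dec: +$1,064.52 − $3,139.08 → -$828.36
  Jan: +$1,064.52 → $236.16
  Feb: +$1,064.52 → $1,300.68
  Mar: +$1,064.52 → $2,365.20
  Apr: +$1,064.52 − $4,494.24 → -$1,064.52
  May: +$1,064.52 → $0.00
Lowest trial balance = -$1,064.52 (Apr)
Initial deposit = cushion − low point = $1,064.52 − (-$1,064.52) = $2,129.04

$2,129.04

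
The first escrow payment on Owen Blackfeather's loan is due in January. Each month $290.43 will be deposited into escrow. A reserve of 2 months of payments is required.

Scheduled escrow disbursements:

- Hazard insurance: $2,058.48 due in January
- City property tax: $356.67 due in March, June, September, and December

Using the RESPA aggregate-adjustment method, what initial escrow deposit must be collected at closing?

Cushion = 2 × $290.43 = $580.86
Trial balance (start $0, +$290.43 each month, − disbursements):
  Jan: +$290.43 − $2,058.48 → -$1,768.05
  Feb: +$290.43 → -$1,477.62
  Mar: +$290.43 − $356.67 → -$1,543.86
  Apr: +$290.43 → -$1,253.43
  May: +$290.43 → -$963.00
  Jun: +$290.43 − $356.67 → -$1,029.24
  Jul: +$290.43 → -$738.81
  Aug: +$290.43 → -$448.38
  Sep: +$290.43 − $356.67 → -$514.62
  Oct: +$290.43 → -$224.19
  Nov: +$290.43 → $66.24
  Dec: +$290.43 − $356.67 → $0.00
Lowest trial balance = -$1,768.05 (Jan)
Initial deposit = cushion − low point = $580.86 − (-$1,768.05) = $2,348.91

$2,348.91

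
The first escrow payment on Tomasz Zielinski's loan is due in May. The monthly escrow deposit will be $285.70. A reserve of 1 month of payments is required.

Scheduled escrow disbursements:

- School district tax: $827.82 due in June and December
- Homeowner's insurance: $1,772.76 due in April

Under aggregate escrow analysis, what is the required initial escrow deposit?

Cushion = 1 × $285.70 = $285.70
Trial balance (start $0, +$285.70 each month, − disbursements):
  May: +$285.70 → $285.70
  Jun: +$285.70 − $827.82 → -$256.42
  Jul: +$285.70 → $29.28
  Aug: +$285.70 → $314.98
  Sep: +$285.70 → $600.68
  Oct: +$285.70 → $886.38
  Nov: +$285.70 → $1,172.08
  Dec: +$285.70 − $827.82 → $629.96
  Jan: +$285.70 → $915.66
  Feb: +$285.70 → $1,201.36
  Mar: +$285.70 → $1,487.06
  Apr: +$285.70 − $1,772.76 → $0.00
Lowest trial balance = -$256.42 (Jun)
Initial deposit = cushion − low point = $285.70 − (-$256.42) = $542.12

$542.12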